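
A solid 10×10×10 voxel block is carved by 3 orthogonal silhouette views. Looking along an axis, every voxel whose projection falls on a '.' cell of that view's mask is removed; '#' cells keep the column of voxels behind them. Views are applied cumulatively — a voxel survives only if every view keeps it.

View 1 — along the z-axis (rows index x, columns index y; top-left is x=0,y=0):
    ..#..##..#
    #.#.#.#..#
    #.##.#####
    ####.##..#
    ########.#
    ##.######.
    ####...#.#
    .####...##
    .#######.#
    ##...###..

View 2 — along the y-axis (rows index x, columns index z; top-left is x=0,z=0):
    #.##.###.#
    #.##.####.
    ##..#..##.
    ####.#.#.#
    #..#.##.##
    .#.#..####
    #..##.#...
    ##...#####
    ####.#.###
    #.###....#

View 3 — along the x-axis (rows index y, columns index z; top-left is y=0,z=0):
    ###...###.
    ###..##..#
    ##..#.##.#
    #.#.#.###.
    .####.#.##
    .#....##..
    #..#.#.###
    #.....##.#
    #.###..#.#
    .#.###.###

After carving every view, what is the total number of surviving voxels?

remaining voxels: 233

before carving: 1000 voxels (10×10×10)
V1 z: intersect with XY mask (66 set) -- 660 left
V2 y: intersect with XZ mask (62 set) -- 409 left
V3 x: intersect with YZ mask (57 set) -- 233 left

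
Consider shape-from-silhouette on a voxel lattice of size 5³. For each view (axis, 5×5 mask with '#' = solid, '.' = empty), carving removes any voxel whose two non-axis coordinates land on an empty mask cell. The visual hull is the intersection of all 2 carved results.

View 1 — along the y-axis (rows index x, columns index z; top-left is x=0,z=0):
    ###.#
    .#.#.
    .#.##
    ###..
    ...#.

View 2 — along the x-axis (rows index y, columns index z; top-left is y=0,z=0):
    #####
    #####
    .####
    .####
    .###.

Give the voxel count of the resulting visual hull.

remaining voxels: 57

before carving: 125 voxels (5×5×5)
  1. axis=1 (XZ plane), |mask|=13  ⇒  voxels=65
  2. axis=0 (YZ plane), |mask|=21  ⇒  voxels=57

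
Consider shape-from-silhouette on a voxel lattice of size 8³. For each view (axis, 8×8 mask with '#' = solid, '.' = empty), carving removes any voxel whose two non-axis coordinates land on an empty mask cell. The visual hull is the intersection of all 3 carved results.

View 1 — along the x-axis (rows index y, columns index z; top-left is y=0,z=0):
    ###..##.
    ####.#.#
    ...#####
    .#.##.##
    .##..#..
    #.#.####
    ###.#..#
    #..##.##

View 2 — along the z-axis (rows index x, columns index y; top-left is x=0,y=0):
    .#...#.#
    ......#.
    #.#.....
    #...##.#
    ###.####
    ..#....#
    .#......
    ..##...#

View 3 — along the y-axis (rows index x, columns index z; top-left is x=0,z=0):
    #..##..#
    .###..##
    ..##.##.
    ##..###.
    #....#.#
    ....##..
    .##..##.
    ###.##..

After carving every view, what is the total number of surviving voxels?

|visual hull| = 59

start: 8×8×8 = 512 voxels
carve view 1 (along x, YZ-mask fill 40/64): 320 voxels remain
carve view 2 (along z, XY-mask fill 23/64): 117 voxels remain
carve view 3 (along y, XZ-mask fill 32/64): 59 voxels remain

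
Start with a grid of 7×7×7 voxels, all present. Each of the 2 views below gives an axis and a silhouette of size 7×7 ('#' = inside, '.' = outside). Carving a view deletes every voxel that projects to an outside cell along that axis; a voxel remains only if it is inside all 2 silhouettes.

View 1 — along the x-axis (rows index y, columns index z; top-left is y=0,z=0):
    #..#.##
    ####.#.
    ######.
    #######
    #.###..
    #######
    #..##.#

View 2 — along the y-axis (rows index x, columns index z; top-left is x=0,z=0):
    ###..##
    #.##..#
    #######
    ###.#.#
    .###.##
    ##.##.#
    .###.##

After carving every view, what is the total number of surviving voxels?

before carving: 343 voxels (7×7×7)
carve view 1 (along x, YZ-mask fill 37/49): 259 voxels remain
carve view 2 (along y, XZ-mask fill 36/49): 187 voxels remain

|visual hull| = 187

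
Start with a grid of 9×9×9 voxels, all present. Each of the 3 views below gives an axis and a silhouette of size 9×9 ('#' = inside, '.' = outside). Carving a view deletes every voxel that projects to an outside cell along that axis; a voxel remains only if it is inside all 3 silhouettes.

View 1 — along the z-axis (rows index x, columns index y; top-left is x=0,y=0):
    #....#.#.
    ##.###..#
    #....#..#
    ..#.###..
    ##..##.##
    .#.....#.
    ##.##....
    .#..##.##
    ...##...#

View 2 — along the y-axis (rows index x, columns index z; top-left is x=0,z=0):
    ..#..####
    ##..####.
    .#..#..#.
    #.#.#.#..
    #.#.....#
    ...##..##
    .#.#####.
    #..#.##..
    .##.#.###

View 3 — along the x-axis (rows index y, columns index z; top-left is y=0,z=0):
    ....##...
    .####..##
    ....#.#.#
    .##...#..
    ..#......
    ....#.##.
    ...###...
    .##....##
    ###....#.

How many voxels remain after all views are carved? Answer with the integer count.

initial block: 9^3 = 729
carve view 1 (along z, XY-mask fill 36/81): 324 voxels remain
carve view 2 (along y, XZ-mask fill 41/81): 164 voxels remain
carve view 3 (along x, YZ-mask fill 29/81): 61 voxels remain

voxel count = 61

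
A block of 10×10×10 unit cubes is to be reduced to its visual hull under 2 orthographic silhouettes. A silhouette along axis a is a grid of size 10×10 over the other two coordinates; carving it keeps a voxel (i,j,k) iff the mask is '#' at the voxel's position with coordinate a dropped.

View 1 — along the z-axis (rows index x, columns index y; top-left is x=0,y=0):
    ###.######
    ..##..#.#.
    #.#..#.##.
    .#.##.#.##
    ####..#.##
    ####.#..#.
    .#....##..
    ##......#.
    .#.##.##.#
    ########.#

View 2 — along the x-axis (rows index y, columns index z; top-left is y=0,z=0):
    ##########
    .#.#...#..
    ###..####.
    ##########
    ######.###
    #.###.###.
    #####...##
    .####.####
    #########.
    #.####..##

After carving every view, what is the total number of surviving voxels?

|visual hull| = 437

before carving: 1000 voxels (10×10×10)
V1 z: intersect with XY mask (58 set) -- 580 left
V2 x: intersect with YZ mask (77 set) -- 437 left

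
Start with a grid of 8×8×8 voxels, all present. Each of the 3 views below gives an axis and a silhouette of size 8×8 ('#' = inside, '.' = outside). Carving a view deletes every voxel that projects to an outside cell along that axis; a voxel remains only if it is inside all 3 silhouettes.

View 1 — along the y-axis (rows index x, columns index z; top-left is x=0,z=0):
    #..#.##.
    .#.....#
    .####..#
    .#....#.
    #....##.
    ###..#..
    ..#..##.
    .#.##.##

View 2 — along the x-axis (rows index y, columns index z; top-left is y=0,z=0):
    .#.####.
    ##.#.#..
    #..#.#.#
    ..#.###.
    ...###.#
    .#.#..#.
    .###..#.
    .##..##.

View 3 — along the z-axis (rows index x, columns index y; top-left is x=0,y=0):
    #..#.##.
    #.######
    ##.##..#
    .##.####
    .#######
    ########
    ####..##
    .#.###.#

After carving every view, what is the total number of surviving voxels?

|visual hull| = 85

start: 8×8×8 = 512 voxels
V1 y: intersect with XZ mask (28 set) -- 224 left
V2 x: intersect with YZ mask (32 set) -- 119 left
V3 z: intersect with XY mask (48 set) -- 85 left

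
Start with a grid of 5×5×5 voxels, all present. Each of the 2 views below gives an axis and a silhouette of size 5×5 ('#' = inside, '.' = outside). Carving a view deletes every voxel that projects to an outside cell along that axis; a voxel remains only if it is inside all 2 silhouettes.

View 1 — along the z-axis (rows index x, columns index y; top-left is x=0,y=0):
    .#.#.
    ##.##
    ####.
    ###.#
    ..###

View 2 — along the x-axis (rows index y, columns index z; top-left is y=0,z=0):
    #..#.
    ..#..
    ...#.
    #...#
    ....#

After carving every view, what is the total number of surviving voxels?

voxel count = 24

full grid |V| = 125
[1] z-view keeps 17 columns → grid now 85
[2] x-view keeps 7 columns → grid now 24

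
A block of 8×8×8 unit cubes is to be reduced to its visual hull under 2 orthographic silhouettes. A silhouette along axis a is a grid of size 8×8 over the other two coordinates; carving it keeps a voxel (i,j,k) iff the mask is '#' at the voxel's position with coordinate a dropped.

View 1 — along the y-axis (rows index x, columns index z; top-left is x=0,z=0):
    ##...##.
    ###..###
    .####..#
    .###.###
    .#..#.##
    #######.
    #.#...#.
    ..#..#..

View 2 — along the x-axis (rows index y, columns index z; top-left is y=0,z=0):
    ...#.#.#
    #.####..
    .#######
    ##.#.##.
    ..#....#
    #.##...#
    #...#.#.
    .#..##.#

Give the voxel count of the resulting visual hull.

148 voxels

full grid |V| = 512
carve view 1 (along y, XZ-mask fill 37/64): 296 voxels remain
carve view 2 (along x, YZ-mask fill 33/64): 148 voxels remain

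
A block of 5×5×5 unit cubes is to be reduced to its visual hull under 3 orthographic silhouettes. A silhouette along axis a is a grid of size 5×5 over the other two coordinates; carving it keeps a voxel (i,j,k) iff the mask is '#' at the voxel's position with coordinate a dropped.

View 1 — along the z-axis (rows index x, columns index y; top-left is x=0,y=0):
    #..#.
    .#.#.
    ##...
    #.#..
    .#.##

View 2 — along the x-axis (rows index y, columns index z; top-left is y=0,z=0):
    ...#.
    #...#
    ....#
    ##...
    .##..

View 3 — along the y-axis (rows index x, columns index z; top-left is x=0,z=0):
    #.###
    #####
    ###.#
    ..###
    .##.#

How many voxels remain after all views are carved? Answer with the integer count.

full grid |V| = 125
step 1: project along z, AND mask (11/25) → |grid| = 55
step 2: project along x, AND mask (8/25) → |grid| = 18
step 3: project along y, AND mask (19/25) → |grid| = 14

voxel count = 14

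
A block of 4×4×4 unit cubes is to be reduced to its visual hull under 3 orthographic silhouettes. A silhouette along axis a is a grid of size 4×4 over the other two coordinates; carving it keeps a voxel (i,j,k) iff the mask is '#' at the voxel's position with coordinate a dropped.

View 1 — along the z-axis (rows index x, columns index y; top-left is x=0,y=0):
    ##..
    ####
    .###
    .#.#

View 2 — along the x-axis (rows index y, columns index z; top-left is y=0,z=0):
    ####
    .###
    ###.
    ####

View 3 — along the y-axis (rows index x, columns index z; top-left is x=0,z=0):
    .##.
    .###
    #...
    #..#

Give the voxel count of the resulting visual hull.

|visual hull| = 20

start: 4×4×4 = 64 voxels
carve view 1 (along z, XY-mask fill 11/16): 44 voxels remain
carve view 2 (along x, YZ-mask fill 14/16): 38 voxels remain
carve view 3 (along y, XZ-mask fill 8/16): 20 voxels remain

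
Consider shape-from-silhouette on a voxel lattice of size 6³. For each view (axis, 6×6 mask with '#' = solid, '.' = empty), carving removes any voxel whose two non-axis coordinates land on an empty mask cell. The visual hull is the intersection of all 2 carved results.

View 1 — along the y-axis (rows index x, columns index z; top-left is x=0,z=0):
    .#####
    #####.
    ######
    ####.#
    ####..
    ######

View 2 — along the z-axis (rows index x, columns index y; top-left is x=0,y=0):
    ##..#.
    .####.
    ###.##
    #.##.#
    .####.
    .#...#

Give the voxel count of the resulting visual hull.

before carving: 216 voxels (6×6×6)
after view 1 [y-axis, 31 of 36 cells solid] → remaining = 186
after view 2 [z-axis, 22 of 36 cells solid] → remaining = 113

remaining voxels: 113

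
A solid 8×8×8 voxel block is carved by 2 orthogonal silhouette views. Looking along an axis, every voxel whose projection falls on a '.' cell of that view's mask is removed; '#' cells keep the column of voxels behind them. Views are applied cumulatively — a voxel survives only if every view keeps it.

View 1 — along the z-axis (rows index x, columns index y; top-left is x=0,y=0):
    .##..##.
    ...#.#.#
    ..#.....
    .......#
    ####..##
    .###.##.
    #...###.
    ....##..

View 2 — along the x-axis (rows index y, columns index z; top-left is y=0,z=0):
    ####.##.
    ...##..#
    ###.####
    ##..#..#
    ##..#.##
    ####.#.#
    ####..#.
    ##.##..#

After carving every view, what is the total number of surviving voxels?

before carving: 512 voxels (8×8×8)
step 1: project along z, AND mask (26/64) → |grid| = 208
step 2: project along x, AND mask (41/64) → |grid| = 136

voxel count = 136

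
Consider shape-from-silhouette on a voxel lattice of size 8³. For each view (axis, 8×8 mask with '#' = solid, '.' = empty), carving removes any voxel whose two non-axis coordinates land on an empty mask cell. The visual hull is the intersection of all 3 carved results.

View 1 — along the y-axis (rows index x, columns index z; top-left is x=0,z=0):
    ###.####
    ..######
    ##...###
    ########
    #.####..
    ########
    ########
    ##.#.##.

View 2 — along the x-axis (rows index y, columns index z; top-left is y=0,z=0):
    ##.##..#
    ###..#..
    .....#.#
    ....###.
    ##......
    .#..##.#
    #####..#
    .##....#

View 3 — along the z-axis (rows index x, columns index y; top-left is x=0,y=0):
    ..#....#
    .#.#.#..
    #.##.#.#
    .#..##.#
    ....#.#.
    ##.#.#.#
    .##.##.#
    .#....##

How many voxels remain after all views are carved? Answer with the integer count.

voxel count = 84

initial block: 8^3 = 512
carve view 1 (along y, XZ-mask fill 52/64): 416 voxels remain
carve view 2 (along x, YZ-mask fill 29/64): 187 voxels remain
carve view 3 (along z, XY-mask fill 29/64): 84 voxels remain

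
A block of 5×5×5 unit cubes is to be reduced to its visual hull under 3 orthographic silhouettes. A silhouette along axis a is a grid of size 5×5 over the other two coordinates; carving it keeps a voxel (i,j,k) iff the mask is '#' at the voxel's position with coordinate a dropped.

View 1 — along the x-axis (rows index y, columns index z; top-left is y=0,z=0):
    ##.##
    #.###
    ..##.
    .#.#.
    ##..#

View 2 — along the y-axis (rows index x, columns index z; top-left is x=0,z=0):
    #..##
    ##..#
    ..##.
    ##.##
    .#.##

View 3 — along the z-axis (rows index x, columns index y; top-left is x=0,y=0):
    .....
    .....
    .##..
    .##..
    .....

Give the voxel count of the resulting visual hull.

start: 5×5×5 = 125 voxels
  1. axis=0 (YZ plane), |mask|=15  ⇒  voxels=75
  2. axis=1 (XZ plane), |mask|=15  ⇒  voxels=48
  3. axis=2 (XY plane), |mask|=4  ⇒  voxels=8

|visual hull| = 8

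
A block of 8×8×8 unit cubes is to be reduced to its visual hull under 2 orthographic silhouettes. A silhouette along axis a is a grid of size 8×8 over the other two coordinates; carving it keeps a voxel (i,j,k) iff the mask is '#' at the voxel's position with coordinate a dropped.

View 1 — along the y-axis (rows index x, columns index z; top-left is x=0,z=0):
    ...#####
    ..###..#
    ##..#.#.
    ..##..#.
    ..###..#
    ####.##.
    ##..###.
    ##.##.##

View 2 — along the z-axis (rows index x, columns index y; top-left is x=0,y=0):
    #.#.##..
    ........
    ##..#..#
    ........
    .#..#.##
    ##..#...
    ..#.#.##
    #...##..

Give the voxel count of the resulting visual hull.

initial block: 8^3 = 512
step 1: project along y, AND mask (37/64) → |grid| = 296
step 2: project along z, AND mask (22/64) → |grid| = 108

remaining voxels: 108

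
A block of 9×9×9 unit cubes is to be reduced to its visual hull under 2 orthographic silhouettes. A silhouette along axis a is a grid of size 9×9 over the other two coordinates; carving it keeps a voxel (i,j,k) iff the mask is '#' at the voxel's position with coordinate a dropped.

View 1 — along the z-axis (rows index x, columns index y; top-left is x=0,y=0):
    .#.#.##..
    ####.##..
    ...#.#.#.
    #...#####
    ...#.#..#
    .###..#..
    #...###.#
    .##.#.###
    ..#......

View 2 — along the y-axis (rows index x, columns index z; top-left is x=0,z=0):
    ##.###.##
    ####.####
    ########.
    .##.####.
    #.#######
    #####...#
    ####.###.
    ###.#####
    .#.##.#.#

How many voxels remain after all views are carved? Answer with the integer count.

full grid |V| = 729
step 1: project along z, AND mask (38/81) → |grid| = 342
step 2: project along y, AND mask (63/81) → |grid| = 272

voxel count = 272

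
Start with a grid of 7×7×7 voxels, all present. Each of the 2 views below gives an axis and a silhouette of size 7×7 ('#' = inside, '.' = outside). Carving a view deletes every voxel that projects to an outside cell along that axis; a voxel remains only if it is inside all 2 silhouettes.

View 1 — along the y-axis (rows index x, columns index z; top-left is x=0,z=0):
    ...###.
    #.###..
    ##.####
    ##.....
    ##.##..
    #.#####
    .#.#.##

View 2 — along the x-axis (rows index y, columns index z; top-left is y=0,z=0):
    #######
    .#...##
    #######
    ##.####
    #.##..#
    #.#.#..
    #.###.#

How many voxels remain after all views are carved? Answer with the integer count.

voxel count = 145

before carving: 343 voxels (7×7×7)
carve view 1 (along y, XZ-mask fill 29/49): 203 voxels remain
carve view 2 (along x, YZ-mask fill 35/49): 145 voxels remain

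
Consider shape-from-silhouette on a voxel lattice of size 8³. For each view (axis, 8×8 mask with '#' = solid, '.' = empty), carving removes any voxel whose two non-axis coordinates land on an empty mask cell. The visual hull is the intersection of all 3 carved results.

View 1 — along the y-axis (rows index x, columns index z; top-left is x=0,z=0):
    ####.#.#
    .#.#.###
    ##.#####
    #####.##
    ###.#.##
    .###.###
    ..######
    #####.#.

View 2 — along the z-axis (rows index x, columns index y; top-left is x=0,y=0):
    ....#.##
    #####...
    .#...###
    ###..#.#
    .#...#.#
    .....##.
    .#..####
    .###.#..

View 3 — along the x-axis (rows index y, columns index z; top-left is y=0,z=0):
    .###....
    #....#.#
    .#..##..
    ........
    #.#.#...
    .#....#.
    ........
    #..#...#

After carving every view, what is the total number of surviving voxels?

full grid |V| = 512
[1] y-view keeps 49 columns → grid now 392
[2] z-view keeps 31 columns → grid now 190
[3] x-view keeps 17 columns → grid now 51

remaining voxels: 51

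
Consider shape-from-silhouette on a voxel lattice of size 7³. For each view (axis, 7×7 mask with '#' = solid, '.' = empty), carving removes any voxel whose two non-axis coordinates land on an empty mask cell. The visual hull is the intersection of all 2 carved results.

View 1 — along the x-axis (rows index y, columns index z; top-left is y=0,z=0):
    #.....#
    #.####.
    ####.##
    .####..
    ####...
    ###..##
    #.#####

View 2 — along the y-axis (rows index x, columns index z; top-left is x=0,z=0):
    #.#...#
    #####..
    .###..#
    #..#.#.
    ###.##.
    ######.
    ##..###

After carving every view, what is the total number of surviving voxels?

full grid |V| = 343
carve view 1 (along x, YZ-mask fill 32/49): 224 voxels remain
carve view 2 (along y, XZ-mask fill 31/49): 146 voxels remain

146 voxels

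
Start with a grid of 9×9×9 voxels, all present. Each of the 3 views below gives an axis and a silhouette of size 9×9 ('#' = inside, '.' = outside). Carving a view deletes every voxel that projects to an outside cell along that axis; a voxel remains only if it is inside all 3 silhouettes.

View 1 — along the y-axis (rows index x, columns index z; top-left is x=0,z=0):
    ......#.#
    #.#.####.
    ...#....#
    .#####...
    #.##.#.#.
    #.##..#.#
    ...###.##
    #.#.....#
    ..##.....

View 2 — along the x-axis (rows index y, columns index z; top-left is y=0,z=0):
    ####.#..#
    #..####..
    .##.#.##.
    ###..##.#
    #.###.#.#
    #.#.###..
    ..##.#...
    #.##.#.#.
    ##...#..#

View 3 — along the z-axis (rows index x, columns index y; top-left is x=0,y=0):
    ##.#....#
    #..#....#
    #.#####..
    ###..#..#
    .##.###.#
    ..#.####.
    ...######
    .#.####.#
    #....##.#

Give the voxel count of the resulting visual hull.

before carving: 729 voxels (9×9×9)
  1. axis=1 (XZ plane), |mask|=35  ⇒  voxels=315
  2. axis=0 (YZ plane), |mask|=45  ⇒  voxels=185
  3. axis=2 (XY plane), |mask|=45  ⇒  voxels=97

remaining voxels: 97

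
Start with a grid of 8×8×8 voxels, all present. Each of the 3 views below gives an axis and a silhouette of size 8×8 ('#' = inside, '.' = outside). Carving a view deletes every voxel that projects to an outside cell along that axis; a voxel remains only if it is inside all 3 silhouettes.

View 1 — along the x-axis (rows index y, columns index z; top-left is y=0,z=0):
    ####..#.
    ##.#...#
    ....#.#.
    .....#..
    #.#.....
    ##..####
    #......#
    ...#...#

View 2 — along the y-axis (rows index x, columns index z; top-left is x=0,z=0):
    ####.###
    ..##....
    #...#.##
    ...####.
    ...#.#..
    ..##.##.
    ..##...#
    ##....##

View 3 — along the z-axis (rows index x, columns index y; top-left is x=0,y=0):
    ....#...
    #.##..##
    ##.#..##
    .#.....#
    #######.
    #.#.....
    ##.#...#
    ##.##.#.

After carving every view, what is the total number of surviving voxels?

|visual hull| = 37

initial block: 8^3 = 512
step 1: project along x, AND mask (24/64) → |grid| = 192
step 2: project along y, AND mask (30/64) → |grid| = 90
step 3: project along z, AND mask (31/64) → |grid| = 37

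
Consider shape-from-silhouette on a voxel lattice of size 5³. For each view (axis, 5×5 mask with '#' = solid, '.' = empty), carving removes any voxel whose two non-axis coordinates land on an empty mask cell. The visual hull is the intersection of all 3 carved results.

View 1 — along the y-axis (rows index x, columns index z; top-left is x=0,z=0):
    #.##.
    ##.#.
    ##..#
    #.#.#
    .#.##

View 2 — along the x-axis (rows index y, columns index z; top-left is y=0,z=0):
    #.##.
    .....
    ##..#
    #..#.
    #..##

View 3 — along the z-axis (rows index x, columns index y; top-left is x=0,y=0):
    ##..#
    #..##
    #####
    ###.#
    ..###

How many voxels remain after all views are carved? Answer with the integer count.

remaining voxels: 29

start: 5×5×5 = 125 voxels
  1. axis=1 (XZ plane), |mask|=15  ⇒  voxels=75
  2. axis=0 (YZ plane), |mask|=11  ⇒  voxels=36
  3. axis=2 (XY plane), |mask|=18  ⇒  voxels=29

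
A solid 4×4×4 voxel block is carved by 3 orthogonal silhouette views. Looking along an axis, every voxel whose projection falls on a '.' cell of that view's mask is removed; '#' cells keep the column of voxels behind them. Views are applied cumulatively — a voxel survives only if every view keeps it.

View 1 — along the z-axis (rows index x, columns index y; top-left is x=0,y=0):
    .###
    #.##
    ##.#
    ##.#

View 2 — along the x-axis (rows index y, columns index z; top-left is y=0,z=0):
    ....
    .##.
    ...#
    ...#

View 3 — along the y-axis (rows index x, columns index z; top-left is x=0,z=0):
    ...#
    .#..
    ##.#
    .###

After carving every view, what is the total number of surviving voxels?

voxel count = 7

before carving: 64 voxels (4×4×4)
  1. axis=2 (XY plane), |mask|=12  ⇒  voxels=48
  2. axis=0 (YZ plane), |mask|=4  ⇒  voxels=12
  3. axis=1 (XZ plane), |mask|=8  ⇒  voxels=7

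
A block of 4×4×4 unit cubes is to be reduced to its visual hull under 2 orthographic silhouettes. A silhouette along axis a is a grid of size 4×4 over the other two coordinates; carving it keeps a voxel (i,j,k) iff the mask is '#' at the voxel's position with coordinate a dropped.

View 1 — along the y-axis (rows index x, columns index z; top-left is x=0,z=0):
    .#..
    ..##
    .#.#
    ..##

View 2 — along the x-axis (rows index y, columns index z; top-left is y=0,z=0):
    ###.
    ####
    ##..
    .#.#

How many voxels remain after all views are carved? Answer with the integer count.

18 voxels

start: 4×4×4 = 64 voxels
step 1: project along y, AND mask (7/16) → |grid| = 28
step 2: project along x, AND mask (11/16) → |grid| = 18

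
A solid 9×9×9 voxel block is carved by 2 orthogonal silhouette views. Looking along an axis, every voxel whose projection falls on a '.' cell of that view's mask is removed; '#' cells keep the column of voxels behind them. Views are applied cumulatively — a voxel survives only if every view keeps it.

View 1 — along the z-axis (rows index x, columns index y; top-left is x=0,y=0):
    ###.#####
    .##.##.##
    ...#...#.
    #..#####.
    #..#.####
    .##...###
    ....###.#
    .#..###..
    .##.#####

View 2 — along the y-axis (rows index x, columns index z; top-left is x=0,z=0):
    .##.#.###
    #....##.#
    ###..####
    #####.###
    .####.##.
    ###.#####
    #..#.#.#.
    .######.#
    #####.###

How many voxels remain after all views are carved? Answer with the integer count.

initial block: 9^3 = 729
carve view 1 (along z, XY-mask fill 48/81): 432 voxels remain
carve view 2 (along y, XZ-mask fill 58/81): 310 voxels remain

310 voxels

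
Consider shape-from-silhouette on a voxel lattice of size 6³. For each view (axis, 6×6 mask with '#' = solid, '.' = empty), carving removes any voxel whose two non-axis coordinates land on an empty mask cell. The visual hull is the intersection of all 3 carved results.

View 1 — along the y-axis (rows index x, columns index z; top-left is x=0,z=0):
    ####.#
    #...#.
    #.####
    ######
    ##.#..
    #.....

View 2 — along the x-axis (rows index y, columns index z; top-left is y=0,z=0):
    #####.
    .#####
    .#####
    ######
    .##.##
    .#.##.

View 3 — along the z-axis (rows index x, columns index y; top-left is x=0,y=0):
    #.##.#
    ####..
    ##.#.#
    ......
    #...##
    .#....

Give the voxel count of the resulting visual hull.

initial block: 6^3 = 216
step 1: project along y, AND mask (22/36) → |grid| = 132
step 2: project along x, AND mask (28/36) → |grid| = 95
step 3: project along z, AND mask (16/36) → |grid| = 42

voxel count = 42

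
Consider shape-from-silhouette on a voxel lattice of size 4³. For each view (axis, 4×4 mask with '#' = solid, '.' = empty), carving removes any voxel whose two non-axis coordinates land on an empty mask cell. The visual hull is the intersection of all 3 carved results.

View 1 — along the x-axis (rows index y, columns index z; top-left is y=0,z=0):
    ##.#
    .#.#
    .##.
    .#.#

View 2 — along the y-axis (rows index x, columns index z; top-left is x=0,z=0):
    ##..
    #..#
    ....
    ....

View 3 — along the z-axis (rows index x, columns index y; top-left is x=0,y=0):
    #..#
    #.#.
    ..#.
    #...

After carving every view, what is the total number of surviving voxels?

full grid |V| = 64
step 1: project along x, AND mask (9/16) → |grid| = 36
step 2: project along y, AND mask (4/16) → |grid| = 9
step 3: project along z, AND mask (6/16) → |grid| = 5

remaining voxels: 5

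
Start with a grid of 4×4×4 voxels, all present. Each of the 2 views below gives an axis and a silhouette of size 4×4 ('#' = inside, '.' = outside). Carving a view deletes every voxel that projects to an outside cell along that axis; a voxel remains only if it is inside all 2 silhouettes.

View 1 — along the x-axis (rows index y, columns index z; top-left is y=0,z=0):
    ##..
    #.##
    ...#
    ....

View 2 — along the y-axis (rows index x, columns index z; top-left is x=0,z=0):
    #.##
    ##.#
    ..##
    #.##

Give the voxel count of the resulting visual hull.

remaining voxels: 18

before carving: 64 voxels (4×4×4)
step 1: project along x, AND mask (6/16) → |grid| = 24
step 2: project along y, AND mask (11/16) → |grid| = 18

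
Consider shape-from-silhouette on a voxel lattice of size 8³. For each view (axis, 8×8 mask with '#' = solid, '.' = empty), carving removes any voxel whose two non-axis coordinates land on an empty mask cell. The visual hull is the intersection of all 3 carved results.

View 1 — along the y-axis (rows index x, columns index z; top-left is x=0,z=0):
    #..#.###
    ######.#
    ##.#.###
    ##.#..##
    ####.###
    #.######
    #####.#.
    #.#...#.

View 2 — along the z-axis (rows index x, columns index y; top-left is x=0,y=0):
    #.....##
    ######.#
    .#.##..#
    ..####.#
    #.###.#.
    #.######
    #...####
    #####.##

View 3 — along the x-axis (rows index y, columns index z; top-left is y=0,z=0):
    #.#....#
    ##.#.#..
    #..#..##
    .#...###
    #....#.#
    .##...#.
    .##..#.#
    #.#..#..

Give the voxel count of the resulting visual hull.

|visual hull| = 111

before carving: 512 voxels (8×8×8)
  1. axis=1 (XZ plane), |mask|=46  ⇒  voxels=368
  2. axis=2 (XY plane), |mask|=43  ⇒  voxels=248
  3. axis=0 (YZ plane), |mask|=28  ⇒  voxels=111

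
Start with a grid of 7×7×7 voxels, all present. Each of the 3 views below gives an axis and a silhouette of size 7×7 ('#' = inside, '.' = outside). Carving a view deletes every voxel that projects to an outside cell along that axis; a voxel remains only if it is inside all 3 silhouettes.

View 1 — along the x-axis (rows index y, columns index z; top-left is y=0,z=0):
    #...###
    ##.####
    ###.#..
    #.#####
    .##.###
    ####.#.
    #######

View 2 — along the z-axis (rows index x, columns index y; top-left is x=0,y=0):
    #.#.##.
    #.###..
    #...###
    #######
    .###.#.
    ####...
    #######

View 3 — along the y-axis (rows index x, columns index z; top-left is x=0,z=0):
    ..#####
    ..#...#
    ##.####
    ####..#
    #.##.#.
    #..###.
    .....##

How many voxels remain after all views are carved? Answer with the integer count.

|visual hull| = 98

before carving: 343 voxels (7×7×7)
  1. axis=0 (YZ plane), |mask|=37  ⇒  voxels=259
  2. axis=2 (XY plane), |mask|=34  ⇒  voxels=173
  3. axis=1 (XZ plane), |mask|=28  ⇒  voxels=98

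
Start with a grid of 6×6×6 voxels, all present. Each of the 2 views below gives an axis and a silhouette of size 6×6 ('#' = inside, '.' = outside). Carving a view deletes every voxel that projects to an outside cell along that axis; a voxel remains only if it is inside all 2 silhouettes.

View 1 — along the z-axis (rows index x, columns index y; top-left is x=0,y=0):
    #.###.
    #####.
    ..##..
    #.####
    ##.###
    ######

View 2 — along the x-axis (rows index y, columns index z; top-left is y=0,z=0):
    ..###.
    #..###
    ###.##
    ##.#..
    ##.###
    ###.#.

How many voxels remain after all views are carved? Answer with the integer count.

start: 6×6×6 = 216 voxels
[1] z-view keeps 27 columns → grid now 162
[2] x-view keeps 24 columns → grid now 107

remaining voxels: 107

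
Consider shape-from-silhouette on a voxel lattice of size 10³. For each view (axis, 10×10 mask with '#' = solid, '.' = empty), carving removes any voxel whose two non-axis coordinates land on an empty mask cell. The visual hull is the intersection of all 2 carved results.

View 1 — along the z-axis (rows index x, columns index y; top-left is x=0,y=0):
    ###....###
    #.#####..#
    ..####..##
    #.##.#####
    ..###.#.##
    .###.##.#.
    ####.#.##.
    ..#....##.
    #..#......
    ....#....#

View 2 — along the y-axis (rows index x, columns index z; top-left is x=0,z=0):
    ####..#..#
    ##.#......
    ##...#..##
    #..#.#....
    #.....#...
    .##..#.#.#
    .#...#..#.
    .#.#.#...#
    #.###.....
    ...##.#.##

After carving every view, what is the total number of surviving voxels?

full grid |V| = 1000
step 1: project along z, AND mask (53/100) → |grid| = 530
step 2: project along y, AND mask (40/100) → |grid| = 204

voxel count = 204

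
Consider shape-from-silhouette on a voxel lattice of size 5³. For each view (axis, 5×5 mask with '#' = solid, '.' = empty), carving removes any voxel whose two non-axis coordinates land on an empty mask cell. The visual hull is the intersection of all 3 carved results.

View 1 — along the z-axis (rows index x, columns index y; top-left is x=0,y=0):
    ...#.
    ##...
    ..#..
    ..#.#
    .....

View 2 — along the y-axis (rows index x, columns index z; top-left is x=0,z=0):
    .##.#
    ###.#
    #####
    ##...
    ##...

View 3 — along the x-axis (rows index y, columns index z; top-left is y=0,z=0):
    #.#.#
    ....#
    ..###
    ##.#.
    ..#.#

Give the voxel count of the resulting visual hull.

full grid |V| = 125
step 1: project along z, AND mask (6/25) → |grid| = 30
step 2: project along y, AND mask (16/25) → |grid| = 20
step 3: project along x, AND mask (12/25) → |grid| = 8

8 voxels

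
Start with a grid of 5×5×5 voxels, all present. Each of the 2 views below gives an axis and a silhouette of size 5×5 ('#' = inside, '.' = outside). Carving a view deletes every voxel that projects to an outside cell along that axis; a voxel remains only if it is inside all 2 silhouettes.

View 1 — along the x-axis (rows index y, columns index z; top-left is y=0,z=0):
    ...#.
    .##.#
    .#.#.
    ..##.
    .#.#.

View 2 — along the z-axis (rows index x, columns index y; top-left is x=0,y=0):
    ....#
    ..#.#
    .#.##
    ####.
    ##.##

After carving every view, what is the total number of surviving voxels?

voxel count = 29

before carving: 125 voxels (5×5×5)
V1 x: intersect with YZ mask (10 set) -- 50 left
V2 z: intersect with XY mask (14 set) -- 29 left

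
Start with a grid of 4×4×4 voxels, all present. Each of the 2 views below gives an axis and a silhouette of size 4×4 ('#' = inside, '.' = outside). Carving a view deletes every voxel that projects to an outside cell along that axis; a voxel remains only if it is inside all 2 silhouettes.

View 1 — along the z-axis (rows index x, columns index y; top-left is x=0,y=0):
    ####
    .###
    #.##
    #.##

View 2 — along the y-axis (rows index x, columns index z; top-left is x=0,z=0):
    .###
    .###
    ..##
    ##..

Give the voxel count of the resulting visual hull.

remaining voxels: 33

start: 4×4×4 = 64 voxels
V1 z: intersect with XY mask (13 set) -- 52 left
V2 y: intersect with XZ mask (10 set) -- 33 left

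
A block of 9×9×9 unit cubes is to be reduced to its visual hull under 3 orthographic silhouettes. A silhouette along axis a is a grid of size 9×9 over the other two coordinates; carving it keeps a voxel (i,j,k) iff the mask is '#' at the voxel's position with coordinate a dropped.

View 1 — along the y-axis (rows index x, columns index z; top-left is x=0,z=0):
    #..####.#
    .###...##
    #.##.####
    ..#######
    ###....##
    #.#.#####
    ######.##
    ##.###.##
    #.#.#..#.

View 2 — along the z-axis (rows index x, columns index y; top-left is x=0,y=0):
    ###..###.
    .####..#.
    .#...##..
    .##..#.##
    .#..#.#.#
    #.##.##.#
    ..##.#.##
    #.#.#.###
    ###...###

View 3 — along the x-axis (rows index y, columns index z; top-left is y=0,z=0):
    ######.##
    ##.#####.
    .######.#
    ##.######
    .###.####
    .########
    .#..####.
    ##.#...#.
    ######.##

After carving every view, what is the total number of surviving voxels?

initial block: 9^3 = 729
step 1: project along y, AND mask (56/81) → |grid| = 504
step 2: project along z, AND mask (46/81) → |grid| = 285
step 3: project along x, AND mask (62/81) → |grid| = 212

|visual hull| = 212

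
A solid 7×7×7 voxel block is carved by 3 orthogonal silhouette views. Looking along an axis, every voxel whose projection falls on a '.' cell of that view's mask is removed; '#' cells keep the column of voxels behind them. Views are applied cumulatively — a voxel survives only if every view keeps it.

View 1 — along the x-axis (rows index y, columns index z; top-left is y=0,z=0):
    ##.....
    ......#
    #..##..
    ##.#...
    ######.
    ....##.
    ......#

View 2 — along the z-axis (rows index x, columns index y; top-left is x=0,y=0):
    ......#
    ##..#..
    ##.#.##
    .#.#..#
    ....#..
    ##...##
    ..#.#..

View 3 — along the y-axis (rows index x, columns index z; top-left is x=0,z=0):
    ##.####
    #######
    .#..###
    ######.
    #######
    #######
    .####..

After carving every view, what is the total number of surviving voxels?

37 voxels

initial block: 7^3 = 343
carve view 1 (along x, YZ-mask fill 18/49): 126 voxels remain
carve view 2 (along z, XY-mask fill 19/49): 45 voxels remain
carve view 3 (along y, XZ-mask fill 41/49): 37 voxels remain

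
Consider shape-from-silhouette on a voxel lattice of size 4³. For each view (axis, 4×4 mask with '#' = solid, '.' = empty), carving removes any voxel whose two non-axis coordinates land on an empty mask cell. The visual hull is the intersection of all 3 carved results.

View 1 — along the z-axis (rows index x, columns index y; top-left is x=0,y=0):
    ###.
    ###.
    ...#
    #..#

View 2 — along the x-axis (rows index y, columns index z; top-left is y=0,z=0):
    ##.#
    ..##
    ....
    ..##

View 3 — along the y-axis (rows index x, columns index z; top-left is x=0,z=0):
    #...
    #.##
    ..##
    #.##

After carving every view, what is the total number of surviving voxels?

initial block: 4^3 = 64
step 1: project along z, AND mask (9/16) → |grid| = 36
step 2: project along x, AND mask (7/16) → |grid| = 17
step 3: project along y, AND mask (9/16) → |grid| = 11

remaining voxels: 11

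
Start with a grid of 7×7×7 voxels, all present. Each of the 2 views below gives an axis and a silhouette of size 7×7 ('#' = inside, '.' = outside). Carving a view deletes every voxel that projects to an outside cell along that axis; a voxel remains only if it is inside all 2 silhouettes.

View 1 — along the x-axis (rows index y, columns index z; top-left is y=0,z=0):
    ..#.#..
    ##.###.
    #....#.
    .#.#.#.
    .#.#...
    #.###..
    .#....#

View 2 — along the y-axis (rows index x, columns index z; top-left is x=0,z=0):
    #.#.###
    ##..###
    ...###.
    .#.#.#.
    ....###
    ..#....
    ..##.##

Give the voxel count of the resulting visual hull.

voxel count = 66

full grid |V| = 343
after view 1 [x-axis, 20 of 49 cells solid] → remaining = 140
after view 2 [y-axis, 24 of 49 cells solid] → remaining = 66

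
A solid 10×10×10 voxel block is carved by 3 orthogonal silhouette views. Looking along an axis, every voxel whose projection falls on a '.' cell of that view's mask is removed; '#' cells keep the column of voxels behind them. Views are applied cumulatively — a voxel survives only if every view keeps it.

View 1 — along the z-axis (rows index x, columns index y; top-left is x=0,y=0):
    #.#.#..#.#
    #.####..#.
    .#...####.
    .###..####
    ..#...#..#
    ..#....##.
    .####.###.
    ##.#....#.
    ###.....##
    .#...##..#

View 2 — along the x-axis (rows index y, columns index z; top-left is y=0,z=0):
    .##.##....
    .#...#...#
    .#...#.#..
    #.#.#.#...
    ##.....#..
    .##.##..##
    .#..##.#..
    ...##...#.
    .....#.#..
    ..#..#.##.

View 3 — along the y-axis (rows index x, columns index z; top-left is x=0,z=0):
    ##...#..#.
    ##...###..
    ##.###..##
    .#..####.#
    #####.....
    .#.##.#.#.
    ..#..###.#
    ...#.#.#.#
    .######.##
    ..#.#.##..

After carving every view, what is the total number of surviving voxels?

remaining voxels: 98

start: 10×10×10 = 1000 voxels
step 1: project along z, AND mask (49/100) → |grid| = 490
step 2: project along x, AND mask (36/100) → |grid| = 167
step 3: project along y, AND mask (53/100) → |grid| = 98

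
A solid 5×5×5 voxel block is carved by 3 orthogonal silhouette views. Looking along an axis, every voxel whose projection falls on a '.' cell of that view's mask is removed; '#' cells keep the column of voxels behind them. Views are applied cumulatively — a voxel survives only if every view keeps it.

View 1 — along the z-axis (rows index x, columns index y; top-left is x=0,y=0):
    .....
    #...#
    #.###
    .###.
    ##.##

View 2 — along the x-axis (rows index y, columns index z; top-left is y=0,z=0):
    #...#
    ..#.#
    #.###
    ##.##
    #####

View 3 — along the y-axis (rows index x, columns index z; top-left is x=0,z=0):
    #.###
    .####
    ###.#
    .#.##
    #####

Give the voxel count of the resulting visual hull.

36 voxels

full grid |V| = 125
carve view 1 (along z, XY-mask fill 13/25): 65 voxels remain
carve view 2 (along x, YZ-mask fill 17/25): 45 voxels remain
carve view 3 (along y, XZ-mask fill 20/25): 36 voxels remain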